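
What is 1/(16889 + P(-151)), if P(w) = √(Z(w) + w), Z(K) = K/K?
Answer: 16889/285238471 - 5*I*√6/285238471 ≈ 5.921e-5 - 4.2938e-8*I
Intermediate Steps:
Z(K) = 1
P(w) = √(1 + w)
1/(16889 + P(-151)) = 1/(16889 + √(1 - 151)) = 1/(16889 + √(-150)) = 1/(16889 + 5*I*√6)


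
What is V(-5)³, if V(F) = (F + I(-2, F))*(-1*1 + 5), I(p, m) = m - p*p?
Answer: -175616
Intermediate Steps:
I(p, m) = m - p²
V(F) = -16 + 8*F (V(F) = (F + (F - 1*(-2)²))*(-1*1 + 5) = (F + (F - 1*4))*(-1 + 5) = (F + (F - 4))*4 = (F + (-4 + F))*4 = (-4 + 2*F)*4 = -16 + 8*F)
V(-5)³ = (-16 + 8*(-5))³ = (-16 - 40)³ = (-56)³ = -175616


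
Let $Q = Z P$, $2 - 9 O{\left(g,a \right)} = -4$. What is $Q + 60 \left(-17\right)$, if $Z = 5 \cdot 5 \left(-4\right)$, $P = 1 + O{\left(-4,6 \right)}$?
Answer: $- \frac{3560}{3} \approx -1186.7$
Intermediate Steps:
$O{\left(g,a \right)} = \frac{2}{3}$ ($O{\left(g,a \right)} = \frac{2}{9} - - \frac{4}{9} = \frac{2}{9} + \frac{4}{9} = \frac{2}{3}$)
$P = \frac{5}{3}$ ($P = 1 + \frac{2}{3} = \frac{5}{3} \approx 1.6667$)
$Z = -100$ ($Z = 25 \left(-4\right) = -100$)
$Q = - \frac{500}{3}$ ($Q = \left(-100\right) \frac{5}{3} = - \frac{500}{3} \approx -166.67$)
$Q + 60 \left(-17\right) = - \frac{500}{3} + 60 \left(-17\right) = - \frac{500}{3} - 1020 = - \frac{3560}{3}$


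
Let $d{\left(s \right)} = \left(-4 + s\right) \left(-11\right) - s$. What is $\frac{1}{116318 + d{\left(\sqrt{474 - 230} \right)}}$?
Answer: $\frac{58181}{6770039954} + \frac{6 \sqrt{61}}{3385019977} \approx 8.6077 \cdot 10^{-6}$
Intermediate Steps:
$d{\left(s \right)} = 44 - 12 s$ ($d{\left(s \right)} = \left(44 - 11 s\right) - s = 44 - 12 s$)
$\frac{1}{116318 + d{\left(\sqrt{474 - 230} \right)}} = \frac{1}{116318 + \left(44 - 12 \sqrt{474 - 230}\right)} = \frac{1}{116318 + \left(44 - 12 \sqrt{244}\right)} = \frac{1}{116318 + \left(44 - 12 \cdot 2 \sqrt{61}\right)} = \frac{1}{116318 + \left(44 - 24 \sqrt{61}\right)} = \frac{1}{116362 - 24 \sqrt{61}}$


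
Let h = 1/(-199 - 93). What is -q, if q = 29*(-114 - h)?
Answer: 965323/292 ≈ 3305.9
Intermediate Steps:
h = -1/292 (h = 1/(-292) = -1/292 ≈ -0.0034247)
q = -965323/292 (q = 29*(-114 - 1*(-1/292)) = 29*(-114 + 1/292) = 29*(-33287/292) = -965323/292 ≈ -3305.9)
-q = -1*(-965323/292) = 965323/292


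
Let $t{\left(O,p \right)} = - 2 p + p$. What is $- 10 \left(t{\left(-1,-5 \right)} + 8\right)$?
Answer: $-130$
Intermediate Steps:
$t{\left(O,p \right)} = - p$
$- 10 \left(t{\left(-1,-5 \right)} + 8\right) = - 10 \left(\left(-1\right) \left(-5\right) + 8\right) = - 10 \left(5 + 8\right) = \left(-10\right) 13 = -130$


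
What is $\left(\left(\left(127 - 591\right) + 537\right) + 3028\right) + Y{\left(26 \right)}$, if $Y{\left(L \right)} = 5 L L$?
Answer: $6481$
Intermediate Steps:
$Y{\left(L \right)} = 5 L^{2}$
$\left(\left(\left(127 - 591\right) + 537\right) + 3028\right) + Y{\left(26 \right)} = \left(\left(\left(127 - 591\right) + 537\right) + 3028\right) + 5 \cdot 26^{2} = \left(\left(-464 + 537\right) + 3028\right) + 5 \cdot 676 = \left(73 + 3028\right) + 3380 = 3101 + 3380 = 6481$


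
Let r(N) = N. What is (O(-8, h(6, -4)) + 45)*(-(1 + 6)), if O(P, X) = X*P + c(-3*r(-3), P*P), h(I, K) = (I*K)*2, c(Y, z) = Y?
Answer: -3066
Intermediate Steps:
h(I, K) = 2*I*K
O(P, X) = 9 + P*X (O(P, X) = X*P - 3*(-3) = P*X + 9 = 9 + P*X)
(O(-8, h(6, -4)) + 45)*(-(1 + 6)) = ((9 - 16*6*(-4)) + 45)*(-(1 + 6)) = ((9 - 8*(-48)) + 45)*(-1*7) = ((9 + 384) + 45)*(-7) = (393 + 45)*(-7) = 438*(-7) = -3066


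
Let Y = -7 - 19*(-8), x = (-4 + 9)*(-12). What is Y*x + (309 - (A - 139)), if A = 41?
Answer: -8293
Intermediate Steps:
x = -60 (x = 5*(-12) = -60)
Y = 145 (Y = -7 + 152 = 145)
Y*x + (309 - (A - 139)) = 145*(-60) + (309 - (41 - 139)) = -8700 + (309 - 1*(-98)) = -8700 + (309 + 98) = -8700 + 407 = -8293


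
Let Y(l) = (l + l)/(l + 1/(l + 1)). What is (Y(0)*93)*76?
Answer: 0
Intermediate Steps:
Y(l) = 2*l/(l + 1/(1 + l)) (Y(l) = (2*l)/(l + 1/(1 + l)) = 2*l/(l + 1/(1 + l)))
(Y(0)*93)*76 = ((2*0*(1 + 0)/(1 + 0 + 0**2))*93)*76 = ((2*0*1/(1 + 0 + 0))*93)*76 = ((2*0*1/1)*93)*76 = ((2*0*1*1)*93)*76 = (0*93)*76 = 0*76 = 0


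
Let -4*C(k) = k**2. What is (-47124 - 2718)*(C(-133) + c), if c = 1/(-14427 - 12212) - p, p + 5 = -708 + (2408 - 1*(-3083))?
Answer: 24431099069403/53278 ≈ 4.5856e+8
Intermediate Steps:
p = 4778 (p = -5 + (-708 + (2408 - 1*(-3083))) = -5 + (-708 + (2408 + 3083)) = -5 + (-708 + 5491) = -5 + 4783 = 4778)
C(k) = -k**2/4
c = -127281143/26639 (c = 1/(-14427 - 12212) - 1*4778 = 1/(-26639) - 4778 = -1/26639 - 4778 = -127281143/26639 ≈ -4778.0)
(-47124 - 2718)*(C(-133) + c) = (-47124 - 2718)*(-1/4*(-133)**2 - 127281143/26639) = -49842*(-1/4*17689 - 127281143/26639) = -49842*(-17689/4 - 127281143/26639) = -49842*(-980341843/106556) = 24431099069403/53278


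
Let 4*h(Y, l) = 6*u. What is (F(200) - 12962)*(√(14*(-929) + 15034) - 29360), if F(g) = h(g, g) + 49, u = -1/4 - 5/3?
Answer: 379210090 - 1343251*√3/4 ≈ 3.7863e+8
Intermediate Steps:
u = -23/12 (u = -1*¼ - 5*⅓ = -¼ - 5/3 = -23/12 ≈ -1.9167)
h(Y, l) = -23/8 (h(Y, l) = (6*(-23/12))/4 = (¼)*(-23/2) = -23/8)
F(g) = 369/8 (F(g) = -23/8 + 49 = 369/8)
(F(200) - 12962)*(√(14*(-929) + 15034) - 29360) = (369/8 - 12962)*(√(14*(-929) + 15034) - 29360) = -103327*(√(-13006 + 15034) - 29360)/8 = -103327*(√2028 - 29360)/8 = -103327*(26*√3 - 29360)/8 = -103327*(-29360 + 26*√3)/8 = 379210090 - 1343251*√3/4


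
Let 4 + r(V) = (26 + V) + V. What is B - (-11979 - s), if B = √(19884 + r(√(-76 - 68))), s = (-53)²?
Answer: 14788 + √(19906 + 24*I) ≈ 14929.0 + 0.085053*I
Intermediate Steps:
s = 2809
r(V) = 22 + 2*V (r(V) = -4 + ((26 + V) + V) = -4 + (26 + 2*V) = 22 + 2*V)
B = √(19906 + 24*I) (B = √(19884 + (22 + 2*√(-76 - 68))) = √(19884 + (22 + 2*√(-144))) = √(19884 + (22 + 2*(12*I))) = √(19884 + (22 + 24*I)) = √(19906 + 24*I) ≈ 141.09 + 0.0851*I)
B - (-11979 - s) = √(19906 + 24*I) - (-11979 - 1*2809) = √(19906 + 24*I) - (-11979 - 2809) = √(19906 + 24*I) - 1*(-14788) = √(19906 + 24*I) + 14788 = 14788 + √(19906 + 24*I)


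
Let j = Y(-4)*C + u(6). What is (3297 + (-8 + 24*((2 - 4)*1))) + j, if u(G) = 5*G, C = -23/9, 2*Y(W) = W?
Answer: 29485/9 ≈ 3276.1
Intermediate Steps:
Y(W) = W/2
C = -23/9 (C = -23*⅑ = -23/9 ≈ -2.5556)
j = 316/9 (j = ((½)*(-4))*(-23/9) + 5*6 = -2*(-23/9) + 30 = 46/9 + 30 = 316/9 ≈ 35.111)
(3297 + (-8 + 24*((2 - 4)*1))) + j = (3297 + (-8 + 24*((2 - 4)*1))) + 316/9 = (3297 + (-8 + 24*(-2*1))) + 316/9 = (3297 + (-8 + 24*(-2))) + 316/9 = (3297 + (-8 - 48)) + 316/9 = (3297 - 56) + 316/9 = 3241 + 316/9 = 29485/9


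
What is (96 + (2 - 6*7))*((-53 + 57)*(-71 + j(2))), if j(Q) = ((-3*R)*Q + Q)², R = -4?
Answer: 135520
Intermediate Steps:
j(Q) = 169*Q² (j(Q) = ((-3*(-4))*Q + Q)² = (12*Q + Q)² = (13*Q)² = 169*Q²)
(96 + (2 - 6*7))*((-53 + 57)*(-71 + j(2))) = (96 + (2 - 6*7))*((-53 + 57)*(-71 + 169*2²)) = (96 + (2 - 42))*(4*(-71 + 169*4)) = (96 - 40)*(4*(-71 + 676)) = 56*(4*605) = 56*2420 = 135520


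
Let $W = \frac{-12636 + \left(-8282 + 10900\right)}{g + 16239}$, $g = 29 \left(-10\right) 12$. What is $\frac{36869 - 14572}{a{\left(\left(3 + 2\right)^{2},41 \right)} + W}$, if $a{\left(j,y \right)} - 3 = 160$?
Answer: $\frac{284487423}{2069699} \approx 137.45$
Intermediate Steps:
$a{\left(j,y \right)} = 163$ ($a{\left(j,y \right)} = 3 + 160 = 163$)
$g = -3480$ ($g = \left(-290\right) 12 = -3480$)
$W = - \frac{10018}{12759}$ ($W = \frac{-12636 + \left(-8282 + 10900\right)}{-3480 + 16239} = \frac{-12636 + 2618}{12759} = \left(-10018\right) \frac{1}{12759} = - \frac{10018}{12759} \approx -0.78517$)
$\frac{36869 - 14572}{a{\left(\left(3 + 2\right)^{2},41 \right)} + W} = \frac{36869 - 14572}{163 - \frac{10018}{12759}} = \frac{22297}{\frac{2069699}{12759}} = 22297 \cdot \frac{12759}{2069699} = \frac{284487423}{2069699}$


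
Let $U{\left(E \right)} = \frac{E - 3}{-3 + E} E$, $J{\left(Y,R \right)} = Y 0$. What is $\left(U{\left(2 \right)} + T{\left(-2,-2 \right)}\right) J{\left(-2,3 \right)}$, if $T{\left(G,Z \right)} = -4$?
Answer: $0$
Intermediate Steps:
$J{\left(Y,R \right)} = 0$
$U{\left(E \right)} = E$ ($U{\left(E \right)} = \frac{-3 + E}{-3 + E} E = 1 E = E$)
$\left(U{\left(2 \right)} + T{\left(-2,-2 \right)}\right) J{\left(-2,3 \right)} = \left(2 - 4\right) 0 = \left(-2\right) 0 = 0$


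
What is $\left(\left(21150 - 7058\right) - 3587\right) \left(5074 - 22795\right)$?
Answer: $-186159105$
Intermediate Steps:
$\left(\left(21150 - 7058\right) - 3587\right) \left(5074 - 22795\right) = \left(\left(21150 - 7058\right) - 3587\right) \left(-17721\right) = \left(14092 - 3587\right) \left(-17721\right) = 10505 \left(-17721\right) = -186159105$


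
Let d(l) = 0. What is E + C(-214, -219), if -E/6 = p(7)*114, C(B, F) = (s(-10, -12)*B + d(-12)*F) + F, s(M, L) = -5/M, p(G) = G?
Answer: -5114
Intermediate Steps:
C(B, F) = F + B/2 (C(B, F) = ((-5/(-10))*B + 0*F) + F = ((-5*(-⅒))*B + 0) + F = (B/2 + 0) + F = B/2 + F = F + B/2)
E = -4788 (E = -42*114 = -6*798 = -4788)
E + C(-214, -219) = -4788 + (-219 + (½)*(-214)) = -4788 + (-219 - 107) = -4788 - 326 = -5114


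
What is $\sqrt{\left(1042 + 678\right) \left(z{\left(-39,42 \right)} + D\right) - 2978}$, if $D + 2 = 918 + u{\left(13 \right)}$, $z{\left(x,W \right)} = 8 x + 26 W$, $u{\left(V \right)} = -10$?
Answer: $\sqrt{2896942} \approx 1702.0$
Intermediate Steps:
$D = 906$ ($D = -2 + \left(918 - 10\right) = -2 + 908 = 906$)
$\sqrt{\left(1042 + 678\right) \left(z{\left(-39,42 \right)} + D\right) - 2978} = \sqrt{\left(1042 + 678\right) \left(\left(8 \left(-39\right) + 26 \cdot 42\right) + 906\right) - 2978} = \sqrt{1720 \left(\left(-312 + 1092\right) + 906\right) - 2978} = \sqrt{1720 \left(780 + 906\right) - 2978} = \sqrt{1720 \cdot 1686 - 2978} = \sqrt{2899920 - 2978} = \sqrt{2896942}$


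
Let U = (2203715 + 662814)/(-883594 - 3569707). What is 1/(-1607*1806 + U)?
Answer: -4453301/12924560067371 ≈ -3.4456e-7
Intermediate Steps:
U = -2866529/4453301 (U = 2866529/(-4453301) = 2866529*(-1/4453301) = -2866529/4453301 ≈ -0.64369)
1/(-1607*1806 + U) = 1/(-1607*1806 - 2866529/4453301) = 1/(-2902242 - 2866529/4453301) = 1/(-12924560067371/4453301) = -4453301/12924560067371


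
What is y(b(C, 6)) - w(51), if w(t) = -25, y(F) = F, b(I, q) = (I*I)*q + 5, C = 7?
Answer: 324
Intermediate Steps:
b(I, q) = 5 + q*I² (b(I, q) = I²*q + 5 = q*I² + 5 = 5 + q*I²)
y(b(C, 6)) - w(51) = (5 + 6*7²) - 1*(-25) = (5 + 6*49) + 25 = (5 + 294) + 25 = 299 + 25 = 324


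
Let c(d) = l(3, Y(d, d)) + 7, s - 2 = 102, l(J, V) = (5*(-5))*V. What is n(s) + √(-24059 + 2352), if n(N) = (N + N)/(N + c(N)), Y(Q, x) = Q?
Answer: -208/2489 + 7*I*√443 ≈ -0.083568 + 147.33*I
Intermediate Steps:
l(J, V) = -25*V
s = 104 (s = 2 + 102 = 104)
c(d) = 7 - 25*d (c(d) = -25*d + 7 = 7 - 25*d)
n(N) = 2*N/(7 - 24*N) (n(N) = (N + N)/(N + (7 - 25*N)) = (2*N)/(7 - 24*N) = 2*N/(7 - 24*N))
n(s) + √(-24059 + 2352) = -2*104/(-7 + 24*104) + √(-24059 + 2352) = -2*104/(-7 + 2496) + √(-21707) = -2*104/2489 + 7*I*√443 = -2*104*1/2489 + 7*I*√443 = -208/2489 + 7*I*√443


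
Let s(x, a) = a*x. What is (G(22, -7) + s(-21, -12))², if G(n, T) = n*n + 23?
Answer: 576081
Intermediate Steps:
G(n, T) = 23 + n² (G(n, T) = n² + 23 = 23 + n²)
(G(22, -7) + s(-21, -12))² = ((23 + 22²) - 12*(-21))² = ((23 + 484) + 252)² = (507 + 252)² = 759² = 576081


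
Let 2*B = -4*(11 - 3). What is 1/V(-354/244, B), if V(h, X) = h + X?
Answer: -122/2129 ≈ -0.057304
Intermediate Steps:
B = -16 (B = (-4*(11 - 3))/2 = (-4*8)/2 = (-1*32)/2 = (½)*(-32) = -16)
V(h, X) = X + h
1/V(-354/244, B) = 1/(-16 - 354/244) = 1/(-16 - 354*1/244) = 1/(-16 - 177/122) = 1/(-2129/122) = -122/2129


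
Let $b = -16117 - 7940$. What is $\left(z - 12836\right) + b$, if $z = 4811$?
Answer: $-32082$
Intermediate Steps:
$b = -24057$
$\left(z - 12836\right) + b = \left(4811 - 12836\right) - 24057 = -8025 - 24057 = -32082$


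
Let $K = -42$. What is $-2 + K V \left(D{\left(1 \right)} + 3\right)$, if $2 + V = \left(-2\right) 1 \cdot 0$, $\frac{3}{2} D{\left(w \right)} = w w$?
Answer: $306$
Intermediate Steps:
$D{\left(w \right)} = \frac{2 w^{2}}{3}$ ($D{\left(w \right)} = \frac{2 w w}{3} = \frac{2 w^{2}}{3}$)
$V = -2$ ($V = -2 + \left(-2\right) 1 \cdot 0 = -2 - 0 = -2 + 0 = -2$)
$-2 + K V \left(D{\left(1 \right)} + 3\right) = -2 - 42 \left(- 2 \left(\frac{2 \cdot 1^{2}}{3} + 3\right)\right) = -2 - 42 \left(- 2 \left(\frac{2}{3} \cdot 1 + 3\right)\right) = -2 - 42 \left(- 2 \left(\frac{2}{3} + 3\right)\right) = -2 - 42 \left(\left(-2\right) \frac{11}{3}\right) = -2 - -308 = -2 + 308 = 306$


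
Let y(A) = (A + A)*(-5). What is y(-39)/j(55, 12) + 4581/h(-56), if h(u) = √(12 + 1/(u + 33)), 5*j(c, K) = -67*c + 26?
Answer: -1950/3659 + 4581*√253/55 ≈ 1324.3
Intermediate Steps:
y(A) = -10*A (y(A) = (2*A)*(-5) = -10*A)
j(c, K) = 26/5 - 67*c/5 (j(c, K) = (-67*c + 26)/5 = (26 - 67*c)/5 = 26/5 - 67*c/5)
h(u) = √(12 + 1/(33 + u))
y(-39)/j(55, 12) + 4581/h(-56) = (-10*(-39))/(26/5 - 67/5*55) + 4581/(√((397 + 12*(-56))/(33 - 56))) = 390/(26/5 - 737) + 4581/(√((397 - 672)/(-23))) = 390/(-3659/5) + 4581/(√(-1/23*(-275))) = 390*(-5/3659) + 4581/(√(275/23)) = -1950/3659 + 4581/((5*√253/23)) = -1950/3659 + 4581*(√253/55) = -1950/3659 + 4581*√253/55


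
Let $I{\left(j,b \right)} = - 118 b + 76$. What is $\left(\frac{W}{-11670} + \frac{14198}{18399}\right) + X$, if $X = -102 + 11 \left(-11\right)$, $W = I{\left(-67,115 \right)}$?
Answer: $- \frac{7911295804}{35786055} \approx -221.07$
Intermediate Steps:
$I{\left(j,b \right)} = 76 - 118 b$
$W = -13494$ ($W = 76 - 13570 = -13494$)
$X = -223$ ($X = -102 - 121 = -223$)
$\left(\frac{W}{-11670} + \frac{14198}{18399}\right) + X = \left(- \frac{13494}{-11670} + \frac{14198}{18399}\right) - 223 = \left(\left(-13494\right) \left(- \frac{1}{11670}\right) + 14198 \cdot \frac{1}{18399}\right) - 223 = \left(\frac{2249}{1945} + \frac{14198}{18399}\right) - 223 = \frac{68994461}{35786055} - 223 = - \frac{7911295804}{35786055}$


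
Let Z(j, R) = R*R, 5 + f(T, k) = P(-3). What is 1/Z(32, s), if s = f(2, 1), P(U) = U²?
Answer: 1/16 ≈ 0.062500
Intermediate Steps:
f(T, k) = 4 (f(T, k) = -5 + (-3)² = -5 + 9 = 4)
s = 4
Z(j, R) = R²
1/Z(32, s) = 1/(4²) = 1/16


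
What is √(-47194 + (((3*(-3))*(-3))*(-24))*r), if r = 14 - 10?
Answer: I*√49786 ≈ 223.13*I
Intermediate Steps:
r = 4
√(-47194 + (((3*(-3))*(-3))*(-24))*r) = √(-47194 + (((3*(-3))*(-3))*(-24))*4) = √(-47194 + (-9*(-3)*(-24))*4) = √(-47194 + (27*(-24))*4) = √(-47194 - 648*4) = √(-47194 - 2592) = √(-49786) = I*√49786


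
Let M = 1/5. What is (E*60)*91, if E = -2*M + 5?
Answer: 25116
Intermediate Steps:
M = ⅕ (M = 1*(⅕) = ⅕ ≈ 0.20000)
E = 23/5 (E = -2*⅕ + 5 = -⅖ + 5 = 23/5 ≈ 4.6000)
(E*60)*91 = ((23/5)*60)*91 = 276*91 = 25116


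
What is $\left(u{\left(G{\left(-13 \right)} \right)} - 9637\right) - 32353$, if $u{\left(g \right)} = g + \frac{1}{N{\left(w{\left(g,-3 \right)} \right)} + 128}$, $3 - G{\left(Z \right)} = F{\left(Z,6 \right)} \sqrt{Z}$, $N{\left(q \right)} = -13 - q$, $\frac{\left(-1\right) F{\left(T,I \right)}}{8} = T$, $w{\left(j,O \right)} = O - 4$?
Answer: $- \frac{5122413}{122} - 104 i \sqrt{13} \approx -41987.0 - 374.98 i$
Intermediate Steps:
$w{\left(j,O \right)} = -4 + O$ ($w{\left(j,O \right)} = O - 4 = -4 + O$)
$F{\left(T,I \right)} = - 8 T$
$G{\left(Z \right)} = 3 + 8 Z^{\frac{3}{2}}$ ($G{\left(Z \right)} = 3 - - 8 Z \sqrt{Z} = 3 - - 8 Z^{\frac{3}{2}} = 3 + 8 Z^{\frac{3}{2}}$)
$u{\left(g \right)} = \frac{1}{122} + g$ ($u{\left(g \right)} = g + \frac{1}{\left(-13 - \left(-4 - 3\right)\right) + 128} = g + \frac{1}{\left(-13 - -7\right) + 128} = g + \frac{1}{\left(-13 + 7\right) + 128} = g + \frac{1}{-6 + 128} = g + \frac{1}{122} = \frac{1}{122} + g$)
$\left(u{\left(G{\left(-13 \right)} \right)} - 9637\right) - 32353 = \left(\left(\frac{1}{122} + \left(3 + 8 \left(-13\right)^{\frac{3}{2}}\right)\right) - 9637\right) - 32353 = \left(\left(\frac{1}{122} + \left(3 + 8 \left(- 13 i \sqrt{13}\right)\right)\right) - 9637\right) - 32353 = \left(\left(\frac{1}{122} + \left(3 - 104 i \sqrt{13}\right)\right) - 9637\right) - 32353 = \left(\left(\frac{367}{122} - 104 i \sqrt{13}\right) - 9637\right) - 32353 = \left(- \frac{1175347}{122} - 104 i \sqrt{13}\right) - 32353 = - \frac{5122413}{122} - 104 i \sqrt{13}$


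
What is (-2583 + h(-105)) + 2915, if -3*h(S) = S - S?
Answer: 332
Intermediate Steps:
h(S) = 0 (h(S) = -(S - S)/3 = -1/3*0 = 0)
(-2583 + h(-105)) + 2915 = (-2583 + 0) + 2915 = -2583 + 2915 = 332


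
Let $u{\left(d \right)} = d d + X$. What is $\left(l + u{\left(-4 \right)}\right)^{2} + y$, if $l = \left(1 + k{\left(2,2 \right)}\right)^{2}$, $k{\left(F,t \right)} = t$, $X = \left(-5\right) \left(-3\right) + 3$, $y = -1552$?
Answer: $297$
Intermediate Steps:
$X = 18$ ($X = 15 + 3 = 18$)
$u{\left(d \right)} = 18 + d^{2}$ ($u{\left(d \right)} = d d + 18 = d^{2} + 18 = 18 + d^{2}$)
$l = 9$ ($l = \left(1 + 2\right)^{2} = 3^{2} = 9$)
$\left(l + u{\left(-4 \right)}\right)^{2} + y = \left(9 + \left(18 + \left(-4\right)^{2}\right)\right)^{2} - 1552 = \left(9 + \left(18 + 16\right)\right)^{2} - 1552 = \left(9 + 34\right)^{2} - 1552 = 43^{2} - 1552 = 1849 - 1552 = 297$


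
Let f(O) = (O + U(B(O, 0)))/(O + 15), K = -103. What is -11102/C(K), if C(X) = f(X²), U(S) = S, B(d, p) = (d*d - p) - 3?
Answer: -117947648/112561487 ≈ -1.0479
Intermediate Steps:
B(d, p) = -3 + d² - p (B(d, p) = (d² - p) - 3 = -3 + d² - p)
f(O) = (-3 + O + O²)/(15 + O) (f(O) = (O + (-3 + O² - 1*0))/(O + 15) = (O + (-3 + O² + 0))/(15 + O) = (O + (-3 + O²))/(15 + O) = (-3 + O + O²)/(15 + O))
C(X) = (-3 + X² + X⁴)/(15 + X²) (C(X) = (-3 + X² + (X²)²)/(15 + X²) = (-3 + X² + X⁴)/(15 + X²))
-11102/C(K) = -11102*(15 + (-103)²)/(-3 + (-103)² + (-103)⁴) = -11102*(15 + 10609)/(-3 + 10609 + 112550881) = -11102/(112561487/10624) = -11102/((1/10624)*112561487) = -11102/112561487/10624 = -11102*10624/112561487 = -117947648/112561487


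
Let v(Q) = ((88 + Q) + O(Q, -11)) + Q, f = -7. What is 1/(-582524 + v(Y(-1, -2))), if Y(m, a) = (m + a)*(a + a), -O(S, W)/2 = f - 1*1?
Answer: -1/582396 ≈ -1.7170e-6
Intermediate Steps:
O(S, W) = 16 (O(S, W) = -2*(-7 - 1*1) = -2*(-7 - 1) = -2*(-8) = 16)
Y(m, a) = 2*a*(a + m) (Y(m, a) = (a + m)*(2*a) = 2*a*(a + m))
v(Q) = 104 + 2*Q (v(Q) = ((88 + Q) + 16) + Q = (104 + Q) + Q = 104 + 2*Q)
1/(-582524 + v(Y(-1, -2))) = 1/(-582524 + (104 + 2*(2*(-2)*(-2 - 1)))) = 1/(-582524 + (104 + 2*(2*(-2)*(-3)))) = 1/(-582524 + (104 + 2*12)) = 1/(-582524 + (104 + 24)) = 1/(-582524 + 128) = 1/(-582396) = -1/582396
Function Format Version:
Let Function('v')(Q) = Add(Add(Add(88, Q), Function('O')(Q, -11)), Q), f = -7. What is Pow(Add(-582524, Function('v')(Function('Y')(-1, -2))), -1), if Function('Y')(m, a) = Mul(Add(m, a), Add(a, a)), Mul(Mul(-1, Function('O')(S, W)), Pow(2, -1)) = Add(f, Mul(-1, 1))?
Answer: Rational(-1, 582396) ≈ -1.7170e-6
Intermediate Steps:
Function('O')(S, W) = 16 (Function('O')(S, W) = Mul(-2, Add(-7, Mul(-1, 1))) = Mul(-2, Add(-7, -1)) = Mul(-2, -8) = 16)
Function('Y')(m, a) = Mul(2, a, Add(a, m)) (Function('Y')(m, a) = Mul(Add(a, m), Mul(2, a)) = Mul(2, a, Add(a, m)))
Function('v')(Q) = Add(104, Mul(2, Q)) (Function('v')(Q) = Add(Add(Add(88, Q), 16), Q) = Add(Add(104, Q), Q) = Add(104, Mul(2, Q)))
Pow(Add(-582524, Function('v')(Function('Y')(-1, -2))), -1) = Pow(Add(-582524, Add(104, Mul(2, Mul(2, -2, Add(-2, -1))))), -1) = Pow(Add(-582524, Add(104, Mul(2, Mul(2, -2, -3)))), -1) = Pow(Add(-582524, Add(104, Mul(2, 12))), -1) = Pow(Add(-582524, Add(104, 24)), -1) = Pow(Add(-582524, 128), -1) = Pow(-582396, -1) = Rational(-1, 582396)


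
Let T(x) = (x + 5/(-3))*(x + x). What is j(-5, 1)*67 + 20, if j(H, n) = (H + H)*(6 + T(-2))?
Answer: -41480/3 ≈ -13827.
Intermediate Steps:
T(x) = 2*x*(-5/3 + x) (T(x) = (x + 5*(-1/3))*(2*x) = (x - 5/3)*(2*x) = (-5/3 + x)*(2*x) = 2*x*(-5/3 + x))
j(H, n) = 124*H/3 (j(H, n) = (H + H)*(6 + (2/3)*(-2)*(-5 + 3*(-2))) = (2*H)*(6 + (2/3)*(-2)*(-5 - 6)) = (2*H)*(6 + (2/3)*(-2)*(-11)) = (2*H)*(6 + 44/3) = (2*H)*(62/3) = 124*H/3)
j(-5, 1)*67 + 20 = ((124/3)*(-5))*67 + 20 = -620/3*67 + 20 = -41540/3 + 20 = -41480/3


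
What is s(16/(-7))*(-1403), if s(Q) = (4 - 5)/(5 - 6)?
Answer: -1403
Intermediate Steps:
s(Q) = 1 (s(Q) = -1/(-1) = -1*(-1) = 1)
s(16/(-7))*(-1403) = 1*(-1403) = -1403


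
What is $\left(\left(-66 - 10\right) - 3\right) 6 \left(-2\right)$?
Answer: $948$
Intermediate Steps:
$\left(\left(-66 - 10\right) - 3\right) 6 \left(-2\right) = \left(\left(-66 - 10\right) - 3\right) \left(-12\right) = \left(-76 - 3\right) \left(-12\right) = \left(-79\right) \left(-12\right) = 948$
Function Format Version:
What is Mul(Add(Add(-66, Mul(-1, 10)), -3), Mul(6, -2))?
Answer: 948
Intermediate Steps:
Mul(Add(Add(-66, Mul(-1, 10)), -3), Mul(6, -2)) = Mul(Add(Add(-66, -10), -3), -12) = Mul(Add(-76, -3), -12) = Mul(-79, -12) = 948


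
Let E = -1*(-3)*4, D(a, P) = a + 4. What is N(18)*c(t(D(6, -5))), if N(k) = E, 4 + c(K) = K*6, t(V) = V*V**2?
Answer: 71952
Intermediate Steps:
D(a, P) = 4 + a
t(V) = V**3
E = 12 (E = 3*4 = 12)
c(K) = -4 + 6*K (c(K) = -4 + K*6 = -4 + 6*K)
N(k) = 12
N(18)*c(t(D(6, -5))) = 12*(-4 + 6*(4 + 6)**3) = 12*(-4 + 6*10**3) = 12*(-4 + 6*1000) = 12*(-4 + 6000) = 12*5996 = 71952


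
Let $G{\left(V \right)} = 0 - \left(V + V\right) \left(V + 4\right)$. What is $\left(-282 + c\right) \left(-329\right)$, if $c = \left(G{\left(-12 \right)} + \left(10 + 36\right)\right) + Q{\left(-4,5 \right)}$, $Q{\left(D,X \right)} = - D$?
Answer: $139496$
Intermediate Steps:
$G{\left(V \right)} = - 2 V \left(4 + V\right)$ ($G{\left(V \right)} = 0 - 2 V \left(4 + V\right) = - 2 V \left(4 + V\right)$)
$c = -142$ ($c = \left(\left(-2\right) \left(-12\right) \left(4 - 12\right) + \left(10 + 36\right)\right) - -4 = \left(\left(-2\right) \left(-12\right) \left(-8\right) + 46\right) + 4 = \left(-192 + 46\right) + 4 = -146 + 4 = -142$)
$\left(-282 + c\right) \left(-329\right) = \left(-282 - 142\right) \left(-329\right) = \left(-424\right) \left(-329\right) = 139496$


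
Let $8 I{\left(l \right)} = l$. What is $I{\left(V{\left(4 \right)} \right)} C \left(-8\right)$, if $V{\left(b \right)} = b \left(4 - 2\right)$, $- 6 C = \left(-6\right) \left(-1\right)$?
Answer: $8$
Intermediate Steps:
$C = -1$ ($C = - \frac{\left(-6\right) \left(-1\right)}{6} = \left(- \frac{1}{6}\right) 6 = -1$)
$V{\left(b \right)} = 2 b$ ($V{\left(b \right)} = b 2 = 2 b$)
$I{\left(l \right)} = \frac{l}{8}$
$I{\left(V{\left(4 \right)} \right)} C \left(-8\right) = \frac{2 \cdot 4}{8} \left(-1\right) \left(-8\right) = \frac{1}{8} \cdot 8 \left(-1\right) \left(-8\right) = 1 \left(-1\right) \left(-8\right) = \left(-1\right) \left(-8\right) = 8$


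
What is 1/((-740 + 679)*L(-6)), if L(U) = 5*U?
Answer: 1/1830 ≈ 0.00054645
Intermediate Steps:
1/((-740 + 679)*L(-6)) = 1/((-740 + 679)*((5*(-6)))) = 1/(-61*(-30)) = -1/61*(-1/30) = 1/1830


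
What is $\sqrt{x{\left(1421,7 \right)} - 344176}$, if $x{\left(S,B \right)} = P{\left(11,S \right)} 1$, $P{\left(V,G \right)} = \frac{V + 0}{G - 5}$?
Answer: $\frac{i \sqrt{172523034570}}{708} \approx 586.67 i$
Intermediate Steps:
$P{\left(V,G \right)} = \frac{V}{-5 + G}$
$x{\left(S,B \right)} = \frac{11}{-5 + S}$ ($x{\left(S,B \right)} = \frac{11}{-5 + S} 1 = \frac{11}{-5 + S}$)
$\sqrt{x{\left(1421,7 \right)} - 344176} = \sqrt{\frac{11}{-5 + 1421} - 344176} = \sqrt{\frac{11}{1416} - 344176} = \sqrt{- \frac{487353205}{1416}} = \frac{i \sqrt{172523034570}}{708}$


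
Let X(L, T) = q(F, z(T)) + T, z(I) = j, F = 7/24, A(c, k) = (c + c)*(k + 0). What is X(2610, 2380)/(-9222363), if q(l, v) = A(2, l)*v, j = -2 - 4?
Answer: -791/3074121 ≈ -0.00025731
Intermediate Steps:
A(c, k) = 2*c*k (A(c, k) = (2*c)*k = 2*c*k)
F = 7/24 (F = 7*(1/24) = 7/24 ≈ 0.29167)
j = -6
z(I) = -6
q(l, v) = 4*l*v (q(l, v) = (2*2*l)*v = (4*l)*v = 4*l*v)
X(L, T) = -7 + T (X(L, T) = 4*(7/24)*(-6) + T = -7 + T)
X(2610, 2380)/(-9222363) = (-7 + 2380)/(-9222363) = 2373*(-1/9222363) = -791/3074121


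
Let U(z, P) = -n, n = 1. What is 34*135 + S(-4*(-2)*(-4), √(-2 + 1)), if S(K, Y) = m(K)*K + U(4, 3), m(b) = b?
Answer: 5613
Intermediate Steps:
U(z, P) = -1 (U(z, P) = -1*1 = -1)
S(K, Y) = -1 + K² (S(K, Y) = K*K - 1 = K² - 1 = -1 + K²)
34*135 + S(-4*(-2)*(-4), √(-2 + 1)) = 34*135 + (-1 + (-4*(-2)*(-4))²) = 4590 + (-1 + (8*(-4))²) = 4590 + (-1 + (-32)²) = 4590 + (-1 + 1024) = 4590 + 1023 = 5613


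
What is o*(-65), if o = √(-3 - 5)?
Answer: -130*I*√2 ≈ -183.85*I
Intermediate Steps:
o = 2*I*√2 (o = √(-8) = 2*I*√2 ≈ 2.8284*I)
o*(-65) = (2*I*√2)*(-65) = -130*I*√2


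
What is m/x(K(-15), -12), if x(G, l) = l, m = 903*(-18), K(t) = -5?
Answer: 2709/2 ≈ 1354.5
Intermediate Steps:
m = -16254
m/x(K(-15), -12) = -16254/(-12) = -16254*(-1/12) = 2709/2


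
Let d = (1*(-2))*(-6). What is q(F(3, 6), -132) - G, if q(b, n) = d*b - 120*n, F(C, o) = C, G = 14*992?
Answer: 1988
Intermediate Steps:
G = 13888
d = 12 (d = -2*(-6) = 12)
q(b, n) = -120*n + 12*b (q(b, n) = 12*b - 120*n = -120*n + 12*b)
q(F(3, 6), -132) - G = (-120*(-132) + 12*3) - 1*13888 = (15840 + 36) - 13888 = 15876 - 13888 = 1988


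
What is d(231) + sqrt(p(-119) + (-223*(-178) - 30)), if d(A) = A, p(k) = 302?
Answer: 231 + sqrt(39966) ≈ 430.92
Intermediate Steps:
d(231) + sqrt(p(-119) + (-223*(-178) - 30)) = 231 + sqrt(302 + (-223*(-178) - 30)) = 231 + sqrt(302 + (39694 - 30)) = 231 + sqrt(302 + 39664) = 231 + sqrt(39966)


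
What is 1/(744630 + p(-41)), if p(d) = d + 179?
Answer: 1/744768 ≈ 1.3427e-6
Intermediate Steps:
p(d) = 179 + d
1/(744630 + p(-41)) = 1/(744630 + (179 - 41)) = 1/(744630 + 138) = 1/744768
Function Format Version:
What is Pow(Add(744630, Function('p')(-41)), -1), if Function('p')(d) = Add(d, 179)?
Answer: Rational(1, 744768) ≈ 1.3427e-6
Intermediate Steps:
Function('p')(d) = Add(179, d)
Pow(Add(744630, Function('p')(-41)), -1) = Pow(Add(744630, Add(179, -41)), -1) = Pow(Add(744630, 138), -1) = Pow(744768, -1) = Rational(1, 744768)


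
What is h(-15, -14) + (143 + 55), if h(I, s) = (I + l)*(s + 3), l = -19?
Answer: 572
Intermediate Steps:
h(I, s) = (-19 + I)*(3 + s) (h(I, s) = (I - 19)*(s + 3) = (-19 + I)*(3 + s))
h(-15, -14) + (143 + 55) = (-57 - 19*(-14) + 3*(-15) - 15*(-14)) + (143 + 55) = (-57 + 266 - 45 + 210) + 198 = 374 + 198 = 572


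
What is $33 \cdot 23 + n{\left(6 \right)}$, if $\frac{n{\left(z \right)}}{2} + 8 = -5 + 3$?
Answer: $739$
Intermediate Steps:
$n{\left(z \right)} = -20$ ($n{\left(z \right)} = -16 + 2 \left(-5 + 3\right) = -16 + 2 \left(-2\right) = -16 - 4 = -20$)
$33 \cdot 23 + n{\left(6 \right)} = 33 \cdot 23 - 20 = 759 - 20 = 739$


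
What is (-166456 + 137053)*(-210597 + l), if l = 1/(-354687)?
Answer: 732095673790140/118229 ≈ 6.1922e+9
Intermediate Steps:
l = -1/354687 ≈ -2.8194e-6
(-166456 + 137053)*(-210597 + l) = (-166456 + 137053)*(-210597 - 1/354687) = -29403*(-74696018140/354687) = 732095673790140/118229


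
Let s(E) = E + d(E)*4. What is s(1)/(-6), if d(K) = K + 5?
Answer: -25/6 ≈ -4.1667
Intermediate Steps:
d(K) = 5 + K
s(E) = 20 + 5*E (s(E) = E + (5 + E)*4 = E + (20 + 4*E) = 20 + 5*E)
s(1)/(-6) = (20 + 5*1)/(-6) = -(20 + 5)/6 = -1/6*25 = -25/6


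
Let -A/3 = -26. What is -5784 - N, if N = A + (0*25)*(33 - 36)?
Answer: -5862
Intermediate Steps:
A = 78 (A = -3*(-26) = 78)
N = 78 (N = 78 + (0*25)*(33 - 36) = 78 + 0*(-3) = 78 + 0 = 78)
-5784 - N = -5784 - 1*78 = -5784 - 78 = -5862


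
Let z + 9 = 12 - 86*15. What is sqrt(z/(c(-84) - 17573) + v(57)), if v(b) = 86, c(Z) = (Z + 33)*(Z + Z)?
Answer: sqrt(6985331585)/9005 ≈ 9.2813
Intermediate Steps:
c(Z) = 2*Z*(33 + Z) (c(Z) = (33 + Z)*(2*Z) = 2*Z*(33 + Z))
z = -1287 (z = -9 + (12 - 86*15) = -9 + (12 - 1290) = -9 - 1278 = -1287)
sqrt(z/(c(-84) - 17573) + v(57)) = sqrt(-1287/(2*(-84)*(33 - 84) - 17573) + 86) = sqrt(-1287/(2*(-84)*(-51) - 17573) + 86) = sqrt(-1287/(8568 - 17573) + 86) = sqrt(-1287/(-9005) + 86) = sqrt(-1287*(-1/9005) + 86) = sqrt(1287/9005 + 86) = sqrt(775717/9005) = sqrt(6985331585)/9005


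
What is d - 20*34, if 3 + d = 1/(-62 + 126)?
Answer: -43711/64 ≈ -682.98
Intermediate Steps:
d = -191/64 (d = -3 + 1/(-62 + 126) = -3 + 1/64 = -191/64 ≈ -2.9844)
d - 20*34 = -191/64 - 20*34 = -191/64 - 680 = -43711/64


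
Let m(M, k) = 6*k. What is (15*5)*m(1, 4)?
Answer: 1800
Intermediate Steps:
(15*5)*m(1, 4) = (15*5)*(6*4) = 75*24 = 1800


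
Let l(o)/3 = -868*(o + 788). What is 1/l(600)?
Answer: -1/3614352 ≈ -2.7667e-7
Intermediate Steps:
l(o) = -2051952 - 2604*o (l(o) = 3*(-868*(o + 788)) = 3*(-868*(788 + o)) = 3*(-683984 - 868*o) = -2051952 - 2604*o)
1/l(600) = 1/(-2051952 - 2604*600) = 1/(-2051952 - 1562400) = 1/(-3614352) = -1/3614352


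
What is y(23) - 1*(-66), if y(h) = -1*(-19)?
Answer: 85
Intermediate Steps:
y(h) = 19
y(23) - 1*(-66) = 19 - 1*(-66) = 19 + 66 = 85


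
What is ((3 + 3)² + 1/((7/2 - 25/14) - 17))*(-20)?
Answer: -76900/107 ≈ -718.69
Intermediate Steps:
((3 + 3)² + 1/((7/2 - 25/14) - 17))*(-20) = (6² + 1/((7*(½) - 25*1/14) - 17))*(-20) = (36 + 1/((7/2 - 25/14) - 17))*(-20) = (36 + 1/(12/7 - 17))*(-20) = (36 + 1/(-107/7))*(-20) = (36 - 7/107)*(-20) = (3845/107)*(-20) = -76900/107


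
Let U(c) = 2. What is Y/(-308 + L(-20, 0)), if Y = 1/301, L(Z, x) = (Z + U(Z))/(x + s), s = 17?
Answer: -17/1581454 ≈ -1.0750e-5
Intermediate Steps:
L(Z, x) = (2 + Z)/(17 + x) (L(Z, x) = (Z + 2)/(x + 17) = (2 + Z)/(17 + x))
Y = 1/301 ≈ 0.0033223
Y/(-308 + L(-20, 0)) = 1/(301*(-308 + (2 - 20)/(17 + 0))) = 1/(301*(-308 - 18/17)) = 1/(301*(-5254/17)) = (1/301)*(-17/5254) = -17/1581454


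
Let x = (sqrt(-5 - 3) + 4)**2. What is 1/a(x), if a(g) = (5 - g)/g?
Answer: 8*(I - 2*sqrt(2))/(-3*I + 16*sqrt(2)) ≈ -1.0288 + 0.21715*I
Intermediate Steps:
x = (4 + 2*I*sqrt(2))**2 (x = (sqrt(-8) + 4)**2 = (2*I*sqrt(2) + 4)**2 = (4 + 2*I*sqrt(2))**2 ≈ 8.0 + 22.627*I)
a(g) = (5 - g)/g
1/a(x) = 1/((5 - (8 + 16*I*sqrt(2)))/(8 + 16*I*sqrt(2))) = 1/((5 + (-8 - 16*I*sqrt(2)))/(8 + 16*I*sqrt(2))) = 1/((-3 - 16*I*sqrt(2))/(8 + 16*I*sqrt(2))) = (8 + 16*I*sqrt(2))/(-3 - 16*I*sqrt(2))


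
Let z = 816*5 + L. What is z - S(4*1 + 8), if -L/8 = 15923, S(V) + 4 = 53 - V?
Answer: -123341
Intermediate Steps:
S(V) = 49 - V (S(V) = -4 + (53 - V) = 49 - V)
L = -127384 (L = -8*15923 = -127384)
z = -123304 (z = 816*5 - 127384 = 4080 - 127384 = -123304)
z - S(4*1 + 8) = -123304 - (49 - (4*1 + 8)) = -123304 - (49 - (4 + 8)) = -123304 - (49 - 1*12) = -123304 - (49 - 12) = -123304 - 1*37 = -123304 - 37 = -123341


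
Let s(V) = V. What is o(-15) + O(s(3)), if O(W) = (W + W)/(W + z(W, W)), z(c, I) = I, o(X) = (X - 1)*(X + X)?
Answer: 481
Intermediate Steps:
o(X) = 2*X*(-1 + X) (o(X) = (-1 + X)*(2*X) = 2*X*(-1 + X))
O(W) = 1 (O(W) = (W + W)/(W + W) = (2*W)/((2*W)) = (2*W)*(1/(2*W)) = 1)
o(-15) + O(s(3)) = 2*(-15)*(-1 - 15) + 1 = 2*(-15)*(-16) + 1 = 480 + 1 = 481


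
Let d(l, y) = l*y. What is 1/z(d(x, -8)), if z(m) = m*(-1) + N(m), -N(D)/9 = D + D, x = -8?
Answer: -1/1216 ≈ -0.00082237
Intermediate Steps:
N(D) = -18*D (N(D) = -9*(D + D) = -18*D)
z(m) = -19*m (z(m) = m*(-1) - 18*m = -m - 18*m = -19*m)
1/z(d(x, -8)) = 1/(-(-152)*(-8)) = 1/(-19*64) = 1/(-1216) = -1/1216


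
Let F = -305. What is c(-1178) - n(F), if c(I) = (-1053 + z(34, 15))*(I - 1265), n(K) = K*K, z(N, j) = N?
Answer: 2396392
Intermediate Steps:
n(K) = K²
c(I) = 1289035 - 1019*I (c(I) = (-1053 + 34)*(I - 1265) = -1019*(-1265 + I) = 1289035 - 1019*I)
c(-1178) - n(F) = (1289035 - 1019*(-1178)) - 1*(-305)² = (1289035 + 1200382) - 1*93025 = 2489417 - 93025 = 2396392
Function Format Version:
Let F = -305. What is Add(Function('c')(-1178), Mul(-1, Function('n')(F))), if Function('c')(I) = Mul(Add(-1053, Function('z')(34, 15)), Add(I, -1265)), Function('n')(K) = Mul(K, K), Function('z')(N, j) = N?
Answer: 2396392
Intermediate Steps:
Function('n')(K) = Pow(K, 2)
Function('c')(I) = Add(1289035, Mul(-1019, I)) (Function('c')(I) = Mul(Add(-1053, 34), Add(I, -1265)) = Mul(-1019, Add(-1265, I)) = Add(1289035, Mul(-1019, I)))
Add(Function('c')(-1178), Mul(-1, Function('n')(F))) = Add(Add(1289035, Mul(-1019, -1178)), Mul(-1, Pow(-305, 2))) = Add(Add(1289035, 1200382), Mul(-1, 93025)) = Add(2489417, -93025) = 2396392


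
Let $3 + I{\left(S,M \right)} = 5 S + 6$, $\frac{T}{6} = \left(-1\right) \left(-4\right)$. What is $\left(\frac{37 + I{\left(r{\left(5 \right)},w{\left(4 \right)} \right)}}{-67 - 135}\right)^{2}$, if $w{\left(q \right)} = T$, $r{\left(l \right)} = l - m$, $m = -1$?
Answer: $\frac{1225}{10201} \approx 0.12009$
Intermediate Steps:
$T = 24$ ($T = 6 \left(\left(-1\right) \left(-4\right)\right) = 6 \cdot 4 = 24$)
$r{\left(l \right)} = 1 + l$ ($r{\left(l \right)} = l - -1 = l + 1 = 1 + l$)
$w{\left(q \right)} = 24$
$I{\left(S,M \right)} = 3 + 5 S$ ($I{\left(S,M \right)} = -3 + \left(5 S + 6\right) = -3 + \left(6 + 5 S\right) = 3 + 5 S$)
$\left(\frac{37 + I{\left(r{\left(5 \right)},w{\left(4 \right)} \right)}}{-67 - 135}\right)^{2} = \left(\frac{37 + \left(3 + 5 \left(1 + 5\right)\right)}{-67 - 135}\right)^{2} = \left(\frac{37 + \left(3 + 5 \cdot 6\right)}{-202}\right)^{2} = \left(\left(37 + \left(3 + 30\right)\right) \left(- \frac{1}{202}\right)\right)^{2} = \left(\left(37 + 33\right) \left(- \frac{1}{202}\right)\right)^{2} = \left(70 \left(- \frac{1}{202}\right)\right)^{2} = \left(- \frac{35}{101}\right)^{2} = \frac{1225}{10201}$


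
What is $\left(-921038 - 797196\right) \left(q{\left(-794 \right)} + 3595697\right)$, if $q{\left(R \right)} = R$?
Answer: $-6176884561302$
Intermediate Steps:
$\left(-921038 - 797196\right) \left(q{\left(-794 \right)} + 3595697\right) = \left(-921038 - 797196\right) \left(-794 + 3595697\right) = \left(-921038 - 797196\right) 3594903 = \left(-1718234\right) 3594903 = -6176884561302$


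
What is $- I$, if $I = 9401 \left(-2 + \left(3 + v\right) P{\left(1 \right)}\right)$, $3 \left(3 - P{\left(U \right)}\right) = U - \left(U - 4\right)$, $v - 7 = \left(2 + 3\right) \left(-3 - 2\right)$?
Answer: $253827$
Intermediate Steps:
$v = -18$ ($v = 7 + \left(2 + 3\right) \left(-3 - 2\right) = 7 + 5 \left(-5\right) = 7 - 25 = -18$)
$P{\left(U \right)} = \frac{5}{3}$ ($P{\left(U \right)} = 3 - \frac{U - \left(U - 4\right)}{3} = 3 - \frac{U - \left(-4 + U\right)}{3} = 3 - \frac{4}{3} = \frac{5}{3}$)
$I = -253827$ ($I = 9401 \left(-2 + \left(3 - 18\right) \frac{5}{3}\right) = 9401 \left(-2 - 25\right) = 9401 \left(-27\right) = -253827$)
$- I = \left(-1\right) \left(-253827\right) = 253827$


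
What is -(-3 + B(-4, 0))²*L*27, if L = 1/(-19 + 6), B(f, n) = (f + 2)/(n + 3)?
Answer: 363/13 ≈ 27.923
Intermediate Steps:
B(f, n) = (2 + f)/(3 + n)
L = -1/13 (L = 1/(-13) = -1/13 ≈ -0.076923)
-(-3 + B(-4, 0))²*L*27 = -(-3 + (2 - 4)/(3 + 0))²*(-1/13)*27 = -(-3 - 2/3)²*(-1/13)*27 = -(-3 + (⅓)*(-2))²*(-1/13)*27 = -(-3 - ⅔)²*(-1/13)*27 = -(-11/3)²*(-1/13)*27 = -(121/9)*(-1/13)*27 = -(-121)*27/117 = -1*(-363/13) = 363/13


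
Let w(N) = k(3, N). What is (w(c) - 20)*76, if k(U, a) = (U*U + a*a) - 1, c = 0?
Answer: -912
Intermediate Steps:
k(U, a) = -1 + U² + a² (k(U, a) = (U² + a²) - 1 = -1 + U² + a²)
w(N) = 8 + N² (w(N) = -1 + 3² + N² = -1 + 9 + N² = 8 + N²)
(w(c) - 20)*76 = ((8 + 0²) - 20)*76 = ((8 + 0) - 20)*76 = (8 - 20)*76 = -12*76 = -912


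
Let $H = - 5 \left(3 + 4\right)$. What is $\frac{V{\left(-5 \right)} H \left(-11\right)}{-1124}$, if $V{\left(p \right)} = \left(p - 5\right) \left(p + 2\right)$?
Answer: $- \frac{5775}{562} \approx -10.276$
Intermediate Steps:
$H = -35$ ($H = \left(-5\right) 7 = -35$)
$V{\left(p \right)} = \left(-5 + p\right) \left(2 + p\right)$
$\frac{V{\left(-5 \right)} H \left(-11\right)}{-1124} = \frac{\left(-10 + \left(-5\right)^{2} - -15\right) \left(-35\right) \left(-11\right)}{-1124} = \left(-10 + 25 + 15\right) \left(-35\right) \left(-11\right) \left(- \frac{1}{1124}\right) = 30 \left(-35\right) \left(-11\right) \left(- \frac{1}{1124}\right) = \left(-1050\right) \left(-11\right) \left(- \frac{1}{1124}\right) = 11550 \left(- \frac{1}{1124}\right) = - \frac{5775}{562}$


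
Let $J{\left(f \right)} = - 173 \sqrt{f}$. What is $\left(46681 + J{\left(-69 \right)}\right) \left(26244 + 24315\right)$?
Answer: $2360144679 - 8746707 i \sqrt{69} \approx 2.3601 \cdot 10^{9} - 7.2656 \cdot 10^{7} i$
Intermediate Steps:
$\left(46681 + J{\left(-69 \right)}\right) \left(26244 + 24315\right) = \left(46681 - 173 \sqrt{-69}\right) \left(26244 + 24315\right) = \left(46681 - 173 i \sqrt{69}\right) 50559 = 2360144679 - 8746707 i \sqrt{69}$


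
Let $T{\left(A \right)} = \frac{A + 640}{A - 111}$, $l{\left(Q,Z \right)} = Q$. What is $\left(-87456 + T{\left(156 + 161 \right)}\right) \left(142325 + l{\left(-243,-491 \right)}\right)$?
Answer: $- \frac{1279802123139}{103} \approx -1.2425 \cdot 10^{10}$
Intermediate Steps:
$T{\left(A \right)} = \frac{640 + A}{-111 + A}$
$\left(-87456 + T{\left(156 + 161 \right)}\right) \left(142325 + l{\left(-243,-491 \right)}\right) = \left(-87456 + \frac{640 + \left(156 + 161\right)}{-111 + \left(156 + 161\right)}\right) \left(142325 - 243\right) = \left(-87456 + \frac{640 + 317}{-111 + 317}\right) 142082 = \left(-87456 + \frac{1}{206} \cdot 957\right) 142082 = \left(-87456 + \frac{957}{206}\right) 142082 = \left(- \frac{18014979}{206}\right) 142082 = - \frac{1279802123139}{103}$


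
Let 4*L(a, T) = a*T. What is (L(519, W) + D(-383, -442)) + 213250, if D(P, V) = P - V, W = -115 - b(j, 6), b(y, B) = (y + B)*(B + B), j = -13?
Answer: 837147/4 ≈ 2.0929e+5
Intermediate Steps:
b(y, B) = 2*B*(B + y) (b(y, B) = (B + y)*(2*B) = 2*B*(B + y))
W = -31 (W = -115 - 2*6*(6 - 13) = -115 - 2*6*(-7) = -115 - 1*(-84) = -115 + 84 = -31)
L(a, T) = T*a/4 (L(a, T) = (a*T)/4 = (T*a)/4 = T*a/4)
(L(519, W) + D(-383, -442)) + 213250 = ((¼)*(-31)*519 + (-383 - 1*(-442))) + 213250 = (-16089/4 + (-383 + 442)) + 213250 = (-16089/4 + 59) + 213250 = -15853/4 + 213250 = 837147/4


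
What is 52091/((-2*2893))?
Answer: -52091/5786 ≈ -9.0029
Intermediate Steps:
52091/((-2*2893)) = 52091/(-5786) = 52091*(-1/5786) = -52091/5786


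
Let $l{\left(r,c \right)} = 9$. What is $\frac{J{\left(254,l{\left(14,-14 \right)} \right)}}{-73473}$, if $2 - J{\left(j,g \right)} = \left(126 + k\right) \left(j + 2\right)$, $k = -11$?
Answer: $\frac{29438}{73473} \approx 0.40066$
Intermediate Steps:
$J{\left(j,g \right)} = -228 - 115 j$ ($J{\left(j,g \right)} = 2 - \left(126 - 11\right) \left(j + 2\right) = 2 - 115 \left(2 + j\right) = 2 - \left(230 + 115 j\right) = -228 - 115 j$)
$\frac{J{\left(254,l{\left(14,-14 \right)} \right)}}{-73473} = \frac{-228 - 29210}{-73473} = \left(-228 - 29210\right) \left(- \frac{1}{73473}\right) = \left(-29438\right) \left(- \frac{1}{73473}\right) = \frac{29438}{73473}$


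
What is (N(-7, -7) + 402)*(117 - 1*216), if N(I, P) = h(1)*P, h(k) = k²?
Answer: -39105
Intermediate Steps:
N(I, P) = P (N(I, P) = 1²*P = 1*P = P)
(N(-7, -7) + 402)*(117 - 1*216) = (-7 + 402)*(117 - 1*216) = 395*(117 - 216) = 395*(-99) = -39105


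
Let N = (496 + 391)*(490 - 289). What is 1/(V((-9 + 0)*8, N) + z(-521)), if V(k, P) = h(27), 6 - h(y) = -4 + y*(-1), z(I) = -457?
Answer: -1/420 ≈ -0.0023810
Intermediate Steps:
h(y) = 10 + y (h(y) = 6 - (-4 + y*(-1)) = 6 - (-4 - y) = 6 + (4 + y) = 10 + y)
N = 178287 (N = 887*201 = 178287)
V(k, P) = 37 (V(k, P) = 10 + 27 = 37)
1/(V((-9 + 0)*8, N) + z(-521)) = 1/(37 - 457) = 1/(-420) = -1/420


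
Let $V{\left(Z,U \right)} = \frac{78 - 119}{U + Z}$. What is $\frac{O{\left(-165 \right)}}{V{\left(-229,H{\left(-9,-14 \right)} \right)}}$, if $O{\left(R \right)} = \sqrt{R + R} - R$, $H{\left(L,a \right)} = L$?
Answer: $\frac{39270}{41} + \frac{238 i \sqrt{330}}{41} \approx 957.8 + 105.45 i$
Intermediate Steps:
$O{\left(R \right)} = - R + \sqrt{2} \sqrt{R}$ ($O{\left(R \right)} = \sqrt{2 R} - R = \sqrt{2} \sqrt{R} - R = - R + \sqrt{2} \sqrt{R}$)
$V{\left(Z,U \right)} = - \frac{41}{U + Z}$
$\frac{O{\left(-165 \right)}}{V{\left(-229,H{\left(-9,-14 \right)} \right)}} = \frac{\left(-1\right) \left(-165\right) + \sqrt{2} \sqrt{-165}}{\left(-41\right) \frac{1}{-9 - 229}} = \frac{165 + \sqrt{2} i \sqrt{165}}{\left(-41\right) \frac{1}{-238}} = \frac{165 + i \sqrt{330}}{\left(-41\right) \left(- \frac{1}{238}\right)} = \frac{165 + i \sqrt{330}}{\frac{41}{238}} = \left(165 + i \sqrt{330}\right) \frac{238}{41} = \frac{39270}{41} + \frac{238 i \sqrt{330}}{41}$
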